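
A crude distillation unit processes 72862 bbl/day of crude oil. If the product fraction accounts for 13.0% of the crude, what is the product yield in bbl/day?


Crude throughput = 72862 bbl/day
Fraction yield = 13.0%
yield = throughput * fraction / 100
yield = 72862 * 13.0 / 100 = 9472.06

9472.06 bbl/day


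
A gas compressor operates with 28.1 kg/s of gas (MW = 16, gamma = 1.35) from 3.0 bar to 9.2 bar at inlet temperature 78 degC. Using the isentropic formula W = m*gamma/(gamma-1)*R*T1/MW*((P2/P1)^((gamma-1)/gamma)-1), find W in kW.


Isentropic work: W = m*(gamma/(gamma-1))*(R*T1/MW)*((P2/P1)^((gamma-1)/gamma) - 1)
T1 = 78 + 273.15 = 351.15 K
Pressure ratio = 9.2 / 3.0 = 3.06667
Exponent = (1.35 - 1)/1.35 = 0.259259
(P2/P1)^exp - 1 = 3.06667^0.259259 - 1 = 0.337127
W = 28.1 * 1.35 / 0.35 * 8.314 * 351.15 / 16 * 0.337127 = 6667

6667 kW


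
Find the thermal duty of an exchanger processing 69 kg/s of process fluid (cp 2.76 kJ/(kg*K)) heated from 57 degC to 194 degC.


Q = m_dot * cp * delta_T
delta_T = 194 - 57 = 137 K
Q = 69 * 2.76 * 137
= 190.44 * 137
= 26090.28 kW

26090.28 kW


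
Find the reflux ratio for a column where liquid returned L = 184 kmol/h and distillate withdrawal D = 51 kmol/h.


Reflux ratio definition: R = L / D (liquid returned / distillate withdrawn)
L = 184 kmol/h, D = 51 kmol/h
R = 184 / 51 = 3.608

3.608


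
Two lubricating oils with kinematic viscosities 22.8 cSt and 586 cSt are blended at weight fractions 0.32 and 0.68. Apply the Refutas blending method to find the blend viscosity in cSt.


Refutas method: VBN_i = 14.534*ln(ln(visc_i + 0.8)) + 10.975, blended linearly by mass fraction; since VBN is linear in VBI_i = ln(ln(visc_i + 0.8)) and the fractions sum to 1, blend VBI directly: visc = exp(exp(VBI_blend)) - 0.8
VBI_1 = ln(ln(22.8 + 0.8)) = 1.15097
VBI_2 = ln(ln(586 + 0.8)) = 1.85233
VBI_blend = 0.32 * 1.15097 + 0.68 * 1.85233 = 1.62789
visc_blend = exp(exp(1.62789)) - 0.8 = 162.1

162.1 cSt


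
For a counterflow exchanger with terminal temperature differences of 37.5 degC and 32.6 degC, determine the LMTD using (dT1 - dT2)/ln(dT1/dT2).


LMTD = (dT1 - dT2) / ln(dT1/dT2)
= (37.5 - 32.6) / ln(37.5 / 32.6) = 4.9 / 0.140029 = 34.99

34.99 degC


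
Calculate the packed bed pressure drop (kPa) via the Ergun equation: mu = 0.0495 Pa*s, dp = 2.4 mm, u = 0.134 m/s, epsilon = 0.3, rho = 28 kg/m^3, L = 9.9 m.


dp = 2.4 mm = 0.0024 m
Viscous term = 150*0.0495*0.134*(1-0.3)^2 / (0.0024^2*0.3^3) = 3134810
Inertial term = 1.75*28*0.134^2*(1-0.3) / (0.0024*0.3^3) = 9504.49
dP/L = 3134810 + 9504.49 = 3144310 Pa/m
dP = 3144310 * 9.9 / 1000 = 31130 kPa

31130 kPa


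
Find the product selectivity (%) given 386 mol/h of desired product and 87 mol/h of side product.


Selectivity = desired / (desired + undesired) * 100
Total products = 386 + 87 = 473 mol/h
S = 386 / 473 * 100
= 0.8161 * 100
= 81.61 %

81.61 %


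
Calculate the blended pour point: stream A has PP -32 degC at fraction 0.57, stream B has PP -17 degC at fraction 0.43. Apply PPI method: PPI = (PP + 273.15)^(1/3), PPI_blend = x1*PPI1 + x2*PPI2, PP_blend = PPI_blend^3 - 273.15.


PPI_1 = (-32 + 273.15)^(1/3) = 6.224375
PPI_2 = (-17 + 273.15)^(1/3) = 6.350844
PPI_blend = 0.57 * 6.224375 + 0.43 * 6.350844 = 6.278757
PP_blend = 6.278757^3 - 273.15 = 247.5261 - 273.15 = -25.62

-25.62 degC


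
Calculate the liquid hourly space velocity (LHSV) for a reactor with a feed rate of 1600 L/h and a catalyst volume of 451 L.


LHSV = volumetric feed rate / catalyst volume
= 1600 L/h / 451 L
= 3.548 h^-1

3.548 h^-1


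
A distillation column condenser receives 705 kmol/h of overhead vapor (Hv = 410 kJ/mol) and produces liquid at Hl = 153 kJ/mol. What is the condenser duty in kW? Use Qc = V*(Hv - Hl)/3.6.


Qc = 705 * (410 - 153) / 3.6 = 705 * 257 / 3.6 = 50330

50330 kW


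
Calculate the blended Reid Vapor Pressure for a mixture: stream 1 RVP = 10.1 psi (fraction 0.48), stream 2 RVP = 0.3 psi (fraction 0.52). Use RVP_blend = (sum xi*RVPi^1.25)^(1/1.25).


Chevron index: RVP_blend = (sum xi*RVPi^1.25)^(1/1.25)
RVP^1.25 terms: 0.48 * 10.1^1.25 + 0.52 * 0.3^1.25 = 8.75802
RVP_blend = 8.75802^(1/1.25) = 5.674

5.674 psi


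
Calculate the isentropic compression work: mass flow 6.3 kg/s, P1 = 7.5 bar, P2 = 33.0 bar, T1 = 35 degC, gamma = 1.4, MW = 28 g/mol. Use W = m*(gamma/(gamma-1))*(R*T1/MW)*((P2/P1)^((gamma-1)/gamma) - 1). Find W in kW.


Isentropic work: W = m*(gamma/(gamma-1))*(R*T1/MW)*((P2/P1)^((gamma-1)/gamma) - 1)
T1 = 35 + 273.15 = 308.15 K
Pressure ratio = 33.0 / 7.5 = 4.4
Exponent = (1.4 - 1)/1.4 = 0.285714
(P2/P1)^exp - 1 = 4.4^0.285714 - 1 = 0.527015
W = 6.3 * 1.4 / 0.4 * 8.314 * 308.15 / 28 * 0.527015 = 1063

1063 kW


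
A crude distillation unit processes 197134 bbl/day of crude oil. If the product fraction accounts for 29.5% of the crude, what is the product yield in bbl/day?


Crude throughput = 197134 bbl/day
Fraction yield = 29.5%
yield = throughput * fraction / 100
yield = 197134 * 29.5 / 100 = 58154.53

58154.53 bbl/day


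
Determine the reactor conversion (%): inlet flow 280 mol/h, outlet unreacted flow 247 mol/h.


X = (F_in - F_out) / F_in * 100
Moles reacted = 280 - 247 = 33
X = 33 / 280 * 100
= 0.1179 * 100
= 11.79 %

11.79 %


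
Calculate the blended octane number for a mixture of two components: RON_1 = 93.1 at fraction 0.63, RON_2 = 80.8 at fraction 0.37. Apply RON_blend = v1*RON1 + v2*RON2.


Linear blending: RON_blend = sum(vi * RONi)
Contribution 1: 0.63 * 93.1 = 58.653
Contribution 2: 0.37 * 80.8 = 29.896
RON_blend = 58.653 + 29.896 = 88.549

88.549


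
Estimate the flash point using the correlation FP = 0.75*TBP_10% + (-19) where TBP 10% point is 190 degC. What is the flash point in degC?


FP = 0.75 * 190 + (-19) = 123.5

123.5 degC


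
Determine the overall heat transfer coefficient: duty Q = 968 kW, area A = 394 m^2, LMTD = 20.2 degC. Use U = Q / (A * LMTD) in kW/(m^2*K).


From Q = U*A*LMTD, U = Q / (A * LMTD)
U = 968 / (394 * 20.2) = 968 / 7958.8 = 0.1216

0.1216 kW/(m^2*K)


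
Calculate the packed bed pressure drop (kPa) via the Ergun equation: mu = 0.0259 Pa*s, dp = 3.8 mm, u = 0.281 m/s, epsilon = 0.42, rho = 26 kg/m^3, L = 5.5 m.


dp = 3.8 mm = 0.0038 m
Viscous term = 150*0.0259*0.281*(1-0.42)^2 / (0.0038^2*0.42^3) = 343272
Inertial term = 1.75*26*0.281^2*(1-0.42) / (0.0038*0.42^3) = 7401.51
dP/L = 343272 + 7401.51 = 350674 Pa/m
dP = 350674 * 5.5 / 1000 = 1929 kPa

1929 kPa


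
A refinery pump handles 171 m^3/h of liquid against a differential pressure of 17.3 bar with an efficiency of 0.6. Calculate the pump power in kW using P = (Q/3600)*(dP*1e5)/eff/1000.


Q = 171 / 3600 = 0.0475 m^3/s
P = 0.0475 * (17.3 * 1e5) / 0.6 / 1000 = 137.0

137.0 kW


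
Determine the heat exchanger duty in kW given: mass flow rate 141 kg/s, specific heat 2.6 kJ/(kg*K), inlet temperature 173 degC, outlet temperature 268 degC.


Q = m_dot * cp * delta_T
delta_T = 268 - 173 = 95 K
Q = 141 * 2.6 * 95
= 366.6 * 95
= 34827 kW

34827 kW


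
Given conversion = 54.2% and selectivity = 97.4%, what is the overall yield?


Overall yield = conversion (%) * selectivity (%) / 100
Conversion = 54.2%, Selectivity = 97.4%
Y = 54.2 * 97.4 / 100
= 52.7908 %

52.7908 %


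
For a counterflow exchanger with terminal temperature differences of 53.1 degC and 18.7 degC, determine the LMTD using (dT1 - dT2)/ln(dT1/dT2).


LMTD = (dT1 - dT2) / ln(dT1/dT2)
= (53.1 - 18.7) / ln(53.1 / 18.7) = 34.4 / 1.04365 = 32.96

32.96 degC


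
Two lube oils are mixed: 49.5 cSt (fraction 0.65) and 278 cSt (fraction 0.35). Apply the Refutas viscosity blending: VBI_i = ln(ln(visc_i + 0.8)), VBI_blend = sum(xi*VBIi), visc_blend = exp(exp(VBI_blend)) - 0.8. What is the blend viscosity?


Refutas method: VBN_i = 14.534*ln(ln(visc_i + 0.8)) + 10.975, blended linearly by mass fraction; since VBN is linear in VBI_i = ln(ln(visc_i + 0.8)) and the fractions sum to 1, blend VBI directly: visc = exp(exp(VBI_blend)) - 0.8
VBI_1 = ln(ln(49.5 + 0.8)) = 1.36558
VBI_2 = ln(ln(278 + 0.8)) = 1.7282
VBI_blend = 0.65 * 1.36558 + 0.35 * 1.7282 = 1.4925
visc_blend = exp(exp(1.4925)) - 0.8 = 84.67

84.67 cSt


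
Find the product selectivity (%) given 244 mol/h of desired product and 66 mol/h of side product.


Selectivity = desired / (desired + undesired) * 100
Total products = 244 + 66 = 310 mol/h
S = 244 / 310 * 100
= 0.7871 * 100
= 78.71 %

78.71 %


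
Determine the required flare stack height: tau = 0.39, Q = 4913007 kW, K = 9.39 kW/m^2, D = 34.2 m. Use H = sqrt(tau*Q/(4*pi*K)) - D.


tau*Q/(4*pi*K) = 0.39 * 4913007 / (4 * pi * 9.39) = 16238.1
sqrt(16238.1) = 127.429
H = 127.429 - 34.2 = 93.23

93.23 m


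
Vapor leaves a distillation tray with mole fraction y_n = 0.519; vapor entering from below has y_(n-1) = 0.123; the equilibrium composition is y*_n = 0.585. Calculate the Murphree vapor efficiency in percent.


Murphree vapor efficiency: EMV = (y_n - y_(n-1)) / (y*_n - y_(n-1)) * 100
EMV = (0.519 - 0.123) / (0.585 - 0.123) * 100 = 0.396 / 0.462 * 100 = 85.71

85.71 %


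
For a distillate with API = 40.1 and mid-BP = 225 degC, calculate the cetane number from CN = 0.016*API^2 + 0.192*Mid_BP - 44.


CN = 0.016 * 40.1^2 + 0.192 * 225 - 44
CN = 25.72816 + 43.2 - 44 = 24.92816

24.92816


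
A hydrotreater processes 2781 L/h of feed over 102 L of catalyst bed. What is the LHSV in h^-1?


LHSV = volumetric feed rate / catalyst volume
= 2781 L/h / 102 L
= 27.26 h^-1

27.26 h^-1


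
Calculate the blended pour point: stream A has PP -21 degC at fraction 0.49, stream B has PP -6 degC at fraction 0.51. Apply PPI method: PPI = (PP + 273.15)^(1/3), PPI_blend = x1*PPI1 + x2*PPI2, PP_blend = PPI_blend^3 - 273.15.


PPI_1 = (-21 + 273.15)^(1/3) = 6.317613
PPI_2 = (-6 + 273.15)^(1/3) = 6.440482
PPI_blend = 0.49 * 6.317613 + 0.51 * 6.440482 = 6.380276
PP_blend = 6.380276^3 - 273.15 = 259.7278 - 273.15 = -13.42

-13.42 degC


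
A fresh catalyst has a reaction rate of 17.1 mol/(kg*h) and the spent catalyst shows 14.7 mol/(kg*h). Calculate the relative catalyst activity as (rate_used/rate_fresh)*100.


Activity (%) = (rate_used / rate_fresh) * 100
rate_used = 14.7, rate_fresh = 17.1
= (14.7 / 17.1) * 100
= 0.8596 * 100 = 85.96

85.96 %


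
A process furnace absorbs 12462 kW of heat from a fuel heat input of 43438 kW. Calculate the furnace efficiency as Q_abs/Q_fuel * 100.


Furnace efficiency = Q_absorbed / Q_fuel * 100
= 12462 / 43438 * 100 = 28.69

28.69 %


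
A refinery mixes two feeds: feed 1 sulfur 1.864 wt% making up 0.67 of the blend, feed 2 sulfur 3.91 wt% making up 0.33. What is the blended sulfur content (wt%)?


Linear sulfur blending: S_blend = x1*S1 + x2*S2
Contribution 1: 0.67 * 1.864 = 1.24888 wt%
Contribution 2: 0.33 * 3.91 = 1.2903 wt%
S_blend = 1.24888 + 1.2903 = 2.53918

2.53918 wt%


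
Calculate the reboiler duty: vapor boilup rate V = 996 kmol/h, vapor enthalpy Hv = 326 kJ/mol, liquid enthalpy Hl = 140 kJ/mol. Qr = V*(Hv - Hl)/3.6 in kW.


Qr = 996 * (326 - 140) / 3.6 = 996 * 186 / 3.6 = 51460

51460 kW


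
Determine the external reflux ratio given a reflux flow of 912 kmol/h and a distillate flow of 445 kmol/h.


Reflux ratio definition: R = L / D (liquid returned / distillate withdrawn)
L = 912 kmol/h, D = 445 kmol/h
R = 912 / 445 = 2.049

2.049


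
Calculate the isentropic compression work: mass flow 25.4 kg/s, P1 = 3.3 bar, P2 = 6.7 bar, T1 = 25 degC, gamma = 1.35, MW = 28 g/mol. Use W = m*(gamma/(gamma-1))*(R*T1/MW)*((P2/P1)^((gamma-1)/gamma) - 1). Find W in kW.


Isentropic work: W = m*(gamma/(gamma-1))*(R*T1/MW)*((P2/P1)^((gamma-1)/gamma) - 1)
T1 = 25 + 273.15 = 298.15 K
Pressure ratio = 6.7 / 3.3 = 2.0303
Exponent = (1.35 - 1)/1.35 = 0.259259
(P2/P1)^exp - 1 = 2.0303^0.259259 - 1 = 0.201539
W = 25.4 * 1.35 / 0.35 * 8.314 * 298.15 / 28 * 0.201539 = 1748

1748 kW


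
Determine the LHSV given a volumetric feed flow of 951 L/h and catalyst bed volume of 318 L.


LHSV = volumetric feed rate / catalyst volume
= 951 L/h / 318 L
= 2.991 h^-1

2.991 h^-1


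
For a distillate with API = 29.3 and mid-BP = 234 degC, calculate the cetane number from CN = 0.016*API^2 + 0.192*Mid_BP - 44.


CN = 0.016 * 29.3^2 + 0.192 * 234 - 44
CN = 13.73584 + 44.928 - 44 = 14.66384

14.66384


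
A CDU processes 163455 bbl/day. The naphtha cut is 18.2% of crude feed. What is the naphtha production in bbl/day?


Crude throughput = 163455 bbl/day
Fraction yield = 18.2%
yield = throughput * fraction / 100
yield = 163455 * 18.2 / 100 = 29748.81

29748.81 bbl/day


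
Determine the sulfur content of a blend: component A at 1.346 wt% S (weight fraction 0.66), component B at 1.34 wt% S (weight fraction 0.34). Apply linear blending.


Linear sulfur blending: S_blend = x1*S1 + x2*S2
Contribution 1: 0.66 * 1.346 = 0.88836 wt%
Contribution 2: 0.34 * 1.34 = 0.4556 wt%
S_blend = 0.88836 + 0.4556 = 1.34396

1.34396 wt%


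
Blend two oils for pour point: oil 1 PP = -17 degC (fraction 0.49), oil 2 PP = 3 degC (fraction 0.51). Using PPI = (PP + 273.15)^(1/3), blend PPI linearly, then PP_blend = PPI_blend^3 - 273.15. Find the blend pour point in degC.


PPI_1 = (-17 + 273.15)^(1/3) = 6.350844
PPI_2 = (3 + 273.15)^(1/3) = 6.512009
PPI_blend = 0.49 * 6.350844 + 0.51 * 6.512009 = 6.433038
PP_blend = 6.433038^3 - 273.15 = 266.2247 - 273.15 = -6.93

-6.93 degC


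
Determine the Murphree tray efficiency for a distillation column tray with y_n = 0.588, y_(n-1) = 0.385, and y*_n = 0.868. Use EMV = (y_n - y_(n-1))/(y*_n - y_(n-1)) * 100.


Murphree vapor efficiency: EMV = (y_n - y_(n-1)) / (y*_n - y_(n-1)) * 100
EMV = (0.588 - 0.385) / (0.868 - 0.385) * 100 = 0.203 / 0.483 * 100 = 42.03

42.03 %


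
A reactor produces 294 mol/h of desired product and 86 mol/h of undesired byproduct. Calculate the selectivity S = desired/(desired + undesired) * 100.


Selectivity = desired / (desired + undesired) * 100
Total products = 294 + 86 = 380 mol/h
S = 294 / 380 * 100
= 0.7737 * 100
= 77.37 %

77.37 %


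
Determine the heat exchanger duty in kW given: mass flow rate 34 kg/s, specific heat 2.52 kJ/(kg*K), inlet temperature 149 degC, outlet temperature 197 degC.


Q = m_dot * cp * delta_T
delta_T = 197 - 149 = 48 K
Q = 34 * 2.52 * 48
= 85.68 * 48
= 4112.64 kW

4112.64 kW


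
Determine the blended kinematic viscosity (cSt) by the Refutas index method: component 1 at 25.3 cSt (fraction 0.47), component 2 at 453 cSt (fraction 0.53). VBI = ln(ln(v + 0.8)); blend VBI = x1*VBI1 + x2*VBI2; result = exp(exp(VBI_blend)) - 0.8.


Refutas method: VBN_i = 14.534*ln(ln(visc_i + 0.8)) + 10.975, blended linearly by mass fraction; since VBN is linear in VBI_i = ln(ln(visc_i + 0.8)) and the fractions sum to 1, blend VBI directly: visc = exp(exp(VBI_blend)) - 0.8
VBI_1 = ln(ln(25.3 + 0.8)) = 1.18232
VBI_2 = ln(ln(453 + 0.8)) = 1.81118
VBI_blend = 0.47 * 1.18232 + 0.53 * 1.81118 = 1.51562
visc_blend = exp(exp(1.51562)) - 0.8 = 94.04

94.04 cSt


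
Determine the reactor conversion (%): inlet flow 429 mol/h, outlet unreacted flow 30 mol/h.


X = (F_in - F_out) / F_in * 100
Moles reacted = 429 - 30 = 399
X = 399 / 429 * 100
= 0.9301 * 100
= 93.01 %

93.01 %


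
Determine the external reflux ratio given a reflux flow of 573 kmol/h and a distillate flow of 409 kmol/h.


Reflux ratio definition: R = L / D (liquid returned / distillate withdrawn)
L = 573 kmol/h, D = 409 kmol/h
R = 573 / 409 = 1.401

1.401


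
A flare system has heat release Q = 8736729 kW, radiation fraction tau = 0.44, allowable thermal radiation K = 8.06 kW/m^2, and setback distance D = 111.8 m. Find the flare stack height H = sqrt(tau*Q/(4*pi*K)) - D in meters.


tau*Q/(4*pi*K) = 0.44 * 8736729 / (4 * pi * 8.06) = 37953.9
sqrt(37953.9) = 194.818
H = 194.818 - 111.8 = 83.02

83.02 m


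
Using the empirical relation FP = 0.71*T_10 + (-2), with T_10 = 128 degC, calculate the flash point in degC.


FP = 0.71 * 128 + (-2) = 88.88

88.88 degC


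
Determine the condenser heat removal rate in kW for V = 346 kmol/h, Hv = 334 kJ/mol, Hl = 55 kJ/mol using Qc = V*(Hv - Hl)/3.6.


Qc = 346 * (334 - 55) / 3.6 = 346 * 279 / 3.6 = 26820

26820 kW


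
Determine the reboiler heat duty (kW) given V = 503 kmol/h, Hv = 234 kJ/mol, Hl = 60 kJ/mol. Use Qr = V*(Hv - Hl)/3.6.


Qr = 503 * (234 - 60) / 3.6 = 503 * 174 / 3.6 = 24310

24310 kW


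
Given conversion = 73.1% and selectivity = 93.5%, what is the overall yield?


Overall yield = conversion (%) * selectivity (%) / 100
Conversion = 73.1%, Selectivity = 93.5%
Y = 73.1 * 93.5 / 100
= 68.3485 %

68.3485 %


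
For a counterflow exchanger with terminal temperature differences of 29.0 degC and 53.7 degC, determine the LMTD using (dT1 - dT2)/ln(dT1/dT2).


LMTD = (dT1 - dT2) / ln(dT1/dT2)
= (29.0 - 53.7) / ln(29.0 / 53.7) = -24.7 / -0.616117 = 40.09

40.09 degC


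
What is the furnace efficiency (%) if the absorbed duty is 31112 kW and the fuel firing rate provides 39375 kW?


Furnace efficiency = Q_absorbed / Q_fuel * 100
= 31112 / 39375 * 100 = 79.01

79.01 %


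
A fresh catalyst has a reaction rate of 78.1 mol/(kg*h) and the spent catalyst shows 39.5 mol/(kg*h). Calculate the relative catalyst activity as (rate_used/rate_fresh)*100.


Activity (%) = (rate_used / rate_fresh) * 100
rate_used = 39.5, rate_fresh = 78.1
= (39.5 / 78.1) * 100
= 0.5058 * 100 = 50.58

50.58 %


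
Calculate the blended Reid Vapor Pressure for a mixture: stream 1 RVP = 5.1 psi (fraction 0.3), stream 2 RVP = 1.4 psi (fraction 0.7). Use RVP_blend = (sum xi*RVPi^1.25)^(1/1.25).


Chevron index: RVP_blend = (sum xi*RVPi^1.25)^(1/1.25)
RVP^1.25 terms: 0.3 * 5.1^1.25 + 0.7 * 1.4^1.25 = 3.36524
RVP_blend = 3.36524^(1/1.25) = 2.640

2.640 psi


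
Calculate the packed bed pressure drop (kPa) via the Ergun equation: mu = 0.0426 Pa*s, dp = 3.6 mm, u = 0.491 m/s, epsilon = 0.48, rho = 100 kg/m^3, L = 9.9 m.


dp = 3.6 mm = 0.0036 m
Viscous term = 150*0.0426*0.491*(1-0.48)^2 / (0.0036^2*0.48^3) = 591916
Inertial term = 1.75*100*0.491^2*(1-0.48) / (0.0036*0.48^3) = 55103.4
dP/L = 591916 + 55103.4 = 647019 Pa/m
dP = 647019 * 9.9 / 1000 = 6405 kPa

6405 kPa


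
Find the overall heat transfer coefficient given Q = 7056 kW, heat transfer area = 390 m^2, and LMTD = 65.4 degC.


From Q = U*A*LMTD, U = Q / (A * LMTD)
U = 7056 / (390 * 65.4) = 7056 / 25506 = 0.2766

0.2766 kW/(m^2*K)


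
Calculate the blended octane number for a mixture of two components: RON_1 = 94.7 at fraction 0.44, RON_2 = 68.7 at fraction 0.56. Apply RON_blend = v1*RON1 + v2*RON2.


Linear blending: RON_blend = sum(vi * RONi)
Contribution 1: 0.44 * 94.7 = 41.668
Contribution 2: 0.56 * 68.7 = 38.472
RON_blend = 41.668 + 38.472 = 80.14

80.14


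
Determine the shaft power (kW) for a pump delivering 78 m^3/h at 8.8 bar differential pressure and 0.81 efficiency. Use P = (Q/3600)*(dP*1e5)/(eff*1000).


Q = 78 / 3600 = 0.0216667 m^3/s
P = 0.0216667 * (8.8 * 1e5) / 0.81 / 1000 = 23.54

23.54 kW


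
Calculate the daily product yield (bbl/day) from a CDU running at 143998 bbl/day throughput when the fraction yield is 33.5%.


Crude throughput = 143998 bbl/day
Fraction yield = 33.5%
yield = throughput * fraction / 100
yield = 143998 * 33.5 / 100 = 48239.33

48239.33 bbl/day


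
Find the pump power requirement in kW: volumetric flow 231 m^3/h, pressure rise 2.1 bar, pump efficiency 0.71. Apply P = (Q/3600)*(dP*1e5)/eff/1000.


Q = 231 / 3600 = 0.0641667 m^3/s
P = 0.0641667 * (2.1 * 1e5) / 0.71 / 1000 = 18.98

18.98 kW


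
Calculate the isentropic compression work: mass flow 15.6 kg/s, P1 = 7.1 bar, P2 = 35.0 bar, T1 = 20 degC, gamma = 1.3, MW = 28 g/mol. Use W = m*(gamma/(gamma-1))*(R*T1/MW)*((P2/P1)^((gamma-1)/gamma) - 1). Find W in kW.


Isentropic work: W = m*(gamma/(gamma-1))*(R*T1/MW)*((P2/P1)^((gamma-1)/gamma) - 1)
T1 = 20 + 273.15 = 293.15 K
Pressure ratio = 35.0 / 7.1 = 4.92958
Exponent = (1.3 - 1)/1.3 = 0.230769
(P2/P1)^exp - 1 = 4.92958^0.230769 - 1 = 0.445037
W = 15.6 * 1.3 / 0.3 * 8.314 * 293.15 / 28 * 0.445037 = 2619

2619 kW


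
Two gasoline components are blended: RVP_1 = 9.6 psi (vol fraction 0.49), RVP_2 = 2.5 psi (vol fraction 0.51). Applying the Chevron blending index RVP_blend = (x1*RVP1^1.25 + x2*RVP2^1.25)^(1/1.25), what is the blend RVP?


Chevron index: RVP_blend = (sum xi*RVPi^1.25)^(1/1.25)
RVP^1.25 terms: 0.49 * 9.6^1.25 + 0.51 * 2.5^1.25 = 9.88332
RVP_blend = 9.88332^(1/1.25) = 6.251

6.251 psi


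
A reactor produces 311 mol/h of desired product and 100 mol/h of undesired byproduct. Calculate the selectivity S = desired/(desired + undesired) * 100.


Selectivity = desired / (desired + undesired) * 100
Total products = 311 + 100 = 411 mol/h
S = 311 / 411 * 100
= 0.7567 * 100
= 75.67 %

75.67 %


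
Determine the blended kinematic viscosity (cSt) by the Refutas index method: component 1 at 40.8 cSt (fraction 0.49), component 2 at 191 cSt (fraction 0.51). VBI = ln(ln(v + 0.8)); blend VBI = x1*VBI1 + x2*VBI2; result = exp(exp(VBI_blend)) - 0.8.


Refutas method: VBN_i = 14.534*ln(ln(visc_i + 0.8)) + 10.975, blended linearly by mass fraction; since VBN is linear in VBI_i = ln(ln(visc_i + 0.8)) and the fractions sum to 1, blend VBI directly: visc = exp(exp(VBI_blend)) - 0.8
VBI_1 = ln(ln(40.8 + 0.8)) = 1.3159
VBI_2 = ln(ln(191 + 0.8)) = 1.65946
VBI_blend = 0.49 * 1.3159 + 0.51 * 1.65946 = 1.49112
visc_blend = exp(exp(1.49112)) - 0.8 = 84.15

84.15 cSt


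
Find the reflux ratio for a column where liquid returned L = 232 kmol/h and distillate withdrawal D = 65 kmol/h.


Reflux ratio definition: R = L / D (liquid returned / distillate withdrawn)
L = 232 kmol/h, D = 65 kmol/h
R = 232 / 65 = 3.569

3.569


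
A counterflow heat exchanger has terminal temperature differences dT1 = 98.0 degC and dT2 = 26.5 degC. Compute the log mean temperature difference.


LMTD = (dT1 - dT2) / ln(dT1/dT2)
= (98.0 - 26.5) / ln(98.0 / 26.5) = 71.5 / 1.30782 = 54.67

54.67 degC


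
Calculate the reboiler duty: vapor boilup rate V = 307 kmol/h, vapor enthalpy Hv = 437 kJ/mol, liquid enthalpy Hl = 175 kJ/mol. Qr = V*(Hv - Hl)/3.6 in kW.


Qr = 307 * (437 - 175) / 3.6 = 307 * 262 / 3.6 = 22340

22340 kW


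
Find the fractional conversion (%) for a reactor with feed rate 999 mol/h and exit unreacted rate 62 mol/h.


X = (F_in - F_out) / F_in * 100
Moles reacted = 999 - 62 = 937
X = 937 / 999 * 100
= 0.9379 * 100
= 93.79 %

93.79 %


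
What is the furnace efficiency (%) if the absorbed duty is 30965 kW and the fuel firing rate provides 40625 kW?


Furnace efficiency = Q_absorbed / Q_fuel * 100
= 30965 / 40625 * 100 = 76.22

76.22 %


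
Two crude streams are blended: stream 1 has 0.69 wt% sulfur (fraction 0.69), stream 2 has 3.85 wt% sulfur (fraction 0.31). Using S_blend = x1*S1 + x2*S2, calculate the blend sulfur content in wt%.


Linear sulfur blending: S_blend = x1*S1 + x2*S2
Contribution 1: 0.69 * 0.69 = 0.4761 wt%
Contribution 2: 0.31 * 3.85 = 1.1935 wt%
S_blend = 0.4761 + 1.1935 = 1.6696

1.6696 wt%


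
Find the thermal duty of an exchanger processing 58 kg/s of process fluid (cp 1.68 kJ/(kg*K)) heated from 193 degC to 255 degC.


Q = m_dot * cp * delta_T
delta_T = 255 - 193 = 62 K
Q = 58 * 1.68 * 62
= 97.44 * 62
= 6041.28 kW

6041.28 kW


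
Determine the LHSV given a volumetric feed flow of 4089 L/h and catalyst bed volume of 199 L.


LHSV = volumetric feed rate / catalyst volume
= 4089 L/h / 199 L
= 20.55 h^-1

20.55 h^-1


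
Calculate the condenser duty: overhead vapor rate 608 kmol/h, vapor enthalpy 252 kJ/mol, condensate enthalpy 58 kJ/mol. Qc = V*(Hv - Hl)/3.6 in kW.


Qc = 608 * (252 - 58) / 3.6 = 608 * 194 / 3.6 = 32760

32760 kW


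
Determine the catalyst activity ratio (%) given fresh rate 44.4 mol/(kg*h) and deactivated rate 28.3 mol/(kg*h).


Activity (%) = (rate_used / rate_fresh) * 100
rate_used = 28.3, rate_fresh = 44.4
= (28.3 / 44.4) * 100
= 0.6374 * 100 = 63.74

63.74 %


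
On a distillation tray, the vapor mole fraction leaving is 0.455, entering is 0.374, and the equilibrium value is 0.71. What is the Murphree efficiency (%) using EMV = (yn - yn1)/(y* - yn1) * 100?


Murphree vapor efficiency: EMV = (y_n - y_(n-1)) / (y*_n - y_(n-1)) * 100
EMV = (0.455 - 0.374) / (0.71 - 0.374) * 100 = 0.081 / 0.336 * 100 = 24.11

24.11 %


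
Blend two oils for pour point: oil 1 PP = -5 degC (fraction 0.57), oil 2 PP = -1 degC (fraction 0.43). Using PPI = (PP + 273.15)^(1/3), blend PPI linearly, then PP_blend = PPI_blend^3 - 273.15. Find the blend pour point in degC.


PPI_1 = (-5 + 273.15)^(1/3) = 6.448508
PPI_2 = (-1 + 273.15)^(1/3) = 6.480414
PPI_blend = 0.57 * 6.448508 + 0.43 * 6.480414 = 6.462228
PP_blend = 6.462228^3 - 273.15 = 269.8652 - 273.15 = -3.28

-3.28 degC


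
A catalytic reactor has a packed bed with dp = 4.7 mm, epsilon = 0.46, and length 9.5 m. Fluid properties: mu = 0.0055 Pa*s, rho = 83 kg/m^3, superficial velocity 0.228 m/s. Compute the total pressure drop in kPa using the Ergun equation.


dp = 4.7 mm = 0.0047 m
Viscous term = 150*0.0055*0.228*(1-0.46)^2 / (0.0047^2*0.46^3) = 25509.8
Inertial term = 1.75*83*0.228^2*(1-0.46) / (0.0047*0.46^3) = 8912.68
dP/L = 25509.8 + 8912.68 = 34422.5 Pa/m
dP = 34422.5 * 9.5 / 1000 = 327.0 kPa

327.0 kPa


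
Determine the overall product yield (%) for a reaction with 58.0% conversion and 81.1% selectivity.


Overall yield = conversion (%) * selectivity (%) / 100
Conversion = 58.0%, Selectivity = 81.1%
Y = 58.0 * 81.1 / 100
= 47.038 %

47.038 %


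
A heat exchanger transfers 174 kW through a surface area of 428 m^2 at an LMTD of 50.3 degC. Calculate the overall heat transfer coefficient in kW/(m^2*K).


From Q = U*A*LMTD, U = Q / (A * LMTD)
U = 174 / (428 * 50.3) = 174 / 21528.4 = 0.008082

0.008082 kW/(m^2*K)


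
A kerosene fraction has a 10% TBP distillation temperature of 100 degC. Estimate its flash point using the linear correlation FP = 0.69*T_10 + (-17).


FP = 0.69 * 100 + (-17) = 52

52 degC


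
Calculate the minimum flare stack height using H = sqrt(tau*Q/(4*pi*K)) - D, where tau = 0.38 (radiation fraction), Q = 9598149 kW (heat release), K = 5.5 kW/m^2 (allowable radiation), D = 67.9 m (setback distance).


tau*Q/(4*pi*K) = 0.38 * 9598149 / (4 * pi * 5.5) = 52771.4
sqrt(52771.4) = 229.72
H = 229.72 - 67.9 = 161.8

161.8 m


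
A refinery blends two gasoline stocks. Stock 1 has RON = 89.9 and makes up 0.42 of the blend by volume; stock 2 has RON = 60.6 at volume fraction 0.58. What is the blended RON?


Linear blending: RON_blend = sum(vi * RONi)
Contribution 1: 0.42 * 89.9 = 37.758
Contribution 2: 0.58 * 60.6 = 35.148
RON_blend = 37.758 + 35.148 = 72.906

72.906


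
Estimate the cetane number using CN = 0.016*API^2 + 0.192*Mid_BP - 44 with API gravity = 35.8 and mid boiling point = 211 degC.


CN = 0.016 * 35.8^2 + 0.192 * 211 - 44
CN = 20.50624 + 40.512 - 44 = 17.01824

17.01824


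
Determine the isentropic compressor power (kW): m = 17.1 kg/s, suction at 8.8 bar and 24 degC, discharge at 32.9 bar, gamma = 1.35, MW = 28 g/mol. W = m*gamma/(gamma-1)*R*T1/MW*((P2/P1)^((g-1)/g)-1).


Isentropic work: W = m*(gamma/(gamma-1))*(R*T1/MW)*((P2/P1)^((gamma-1)/gamma) - 1)
T1 = 24 + 273.15 = 297.15 K
Pressure ratio = 32.9 / 8.8 = 3.73864
Exponent = (1.35 - 1)/1.35 = 0.259259
(P2/P1)^exp - 1 = 3.73864^0.259259 - 1 = 0.407606
W = 17.1 * 1.35 / 0.35 * 8.314 * 297.15 / 28 * 0.407606 = 2372

2372 kW


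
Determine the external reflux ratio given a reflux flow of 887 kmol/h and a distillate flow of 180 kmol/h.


Reflux ratio definition: R = L / D (liquid returned / distillate withdrawn)
L = 887 kmol/h, D = 180 kmol/h
R = 887 / 180 = 4.928

4.928


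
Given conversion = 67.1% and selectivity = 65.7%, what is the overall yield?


Overall yield = conversion (%) * selectivity (%) / 100
Conversion = 67.1%, Selectivity = 65.7%
Y = 67.1 * 65.7 / 100
= 44.0847 %

44.0847 %


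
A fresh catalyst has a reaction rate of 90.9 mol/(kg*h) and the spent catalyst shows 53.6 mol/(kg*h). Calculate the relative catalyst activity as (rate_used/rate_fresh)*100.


Activity (%) = (rate_used / rate_fresh) * 100
rate_used = 53.6, rate_fresh = 90.9
= (53.6 / 90.9) * 100
= 0.5897 * 100 = 58.97

58.97 %


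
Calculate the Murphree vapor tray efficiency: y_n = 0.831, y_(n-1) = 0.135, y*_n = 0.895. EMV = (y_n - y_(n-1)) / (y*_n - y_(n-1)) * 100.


Murphree vapor efficiency: EMV = (y_n - y_(n-1)) / (y*_n - y_(n-1)) * 100
EMV = (0.831 - 0.135) / (0.895 - 0.135) * 100 = 0.696 / 0.76 * 100 = 91.58

91.58 %


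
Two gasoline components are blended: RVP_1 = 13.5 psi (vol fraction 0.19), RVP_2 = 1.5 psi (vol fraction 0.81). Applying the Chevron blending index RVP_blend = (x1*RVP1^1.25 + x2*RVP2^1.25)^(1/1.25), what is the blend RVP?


Chevron index: RVP_blend = (sum xi*RVPi^1.25)^(1/1.25)
RVP^1.25 terms: 0.19 * 13.5^1.25 + 0.81 * 1.5^1.25 = 6.26129
RVP_blend = 6.26129^(1/1.25) = 4.338

4.338 psi


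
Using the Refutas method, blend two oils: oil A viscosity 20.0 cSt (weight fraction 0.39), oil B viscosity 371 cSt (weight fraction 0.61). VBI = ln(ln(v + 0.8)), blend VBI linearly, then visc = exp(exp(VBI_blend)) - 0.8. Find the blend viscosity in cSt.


Refutas method: VBN_i = 14.534*ln(ln(visc_i + 0.8)) + 10.975, blended linearly by mass fraction; since VBN is linear in VBI_i = ln(ln(visc_i + 0.8)) and the fractions sum to 1, blend VBI directly: visc = exp(exp(VBI_blend)) - 0.8
VBI_1 = ln(ln(20.0 + 0.8)) = 1.1102
VBI_2 = ln(ln(371 + 0.8)) = 1.77806
VBI_blend = 0.39 * 1.1102 + 0.61 * 1.77806 = 1.51759
visc_blend = exp(exp(1.51759)) - 0.8 = 94.90

94.90 cSt


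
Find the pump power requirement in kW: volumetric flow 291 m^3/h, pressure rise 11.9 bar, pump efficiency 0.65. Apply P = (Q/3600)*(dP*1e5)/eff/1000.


Q = 291 / 3600 = 0.0808333 m^3/s
P = 0.0808333 * (11.9 * 1e5) / 0.65 / 1000 = 148.0

148.0 kW


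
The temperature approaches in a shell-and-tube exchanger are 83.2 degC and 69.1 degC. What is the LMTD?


LMTD = (dT1 - dT2) / ln(dT1/dT2)
= (83.2 - 69.1) / ln(83.2 / 69.1) = 14.1 / 0.185693 = 75.93

75.93 degC


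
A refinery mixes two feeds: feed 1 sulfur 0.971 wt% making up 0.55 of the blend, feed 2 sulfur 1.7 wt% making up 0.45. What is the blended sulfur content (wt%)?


Linear sulfur blending: S_blend = x1*S1 + x2*S2
Contribution 1: 0.55 * 0.971 = 0.53405 wt%
Contribution 2: 0.45 * 1.7 = 0.765 wt%
S_blend = 0.53405 + 0.765 = 1.29905

1.29905 wt%


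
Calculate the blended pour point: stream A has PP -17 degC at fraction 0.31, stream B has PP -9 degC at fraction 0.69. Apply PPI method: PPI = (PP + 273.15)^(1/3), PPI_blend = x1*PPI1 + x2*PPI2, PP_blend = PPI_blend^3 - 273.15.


PPI_1 = (-17 + 273.15)^(1/3) = 6.350844
PPI_2 = (-9 + 273.15)^(1/3) = 6.416283
PPI_blend = 0.31 * 6.350844 + 0.69 * 6.416283 = 6.395997
PP_blend = 6.395997^3 - 273.15 = 261.6524 - 273.15 = -11.5

-11.5 degC


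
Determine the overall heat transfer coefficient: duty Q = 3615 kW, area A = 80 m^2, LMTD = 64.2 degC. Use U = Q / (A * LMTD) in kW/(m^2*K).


From Q = U*A*LMTD, U = Q / (A * LMTD)
U = 3615 / (80 * 64.2) = 3615 / 5136 = 0.7039

0.7039 kW/(m^2*K)


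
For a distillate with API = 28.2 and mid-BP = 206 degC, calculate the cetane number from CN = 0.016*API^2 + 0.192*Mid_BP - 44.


CN = 0.016 * 28.2^2 + 0.192 * 206 - 44
CN = 12.72384 + 39.552 - 44 = 8.27584

8.27584


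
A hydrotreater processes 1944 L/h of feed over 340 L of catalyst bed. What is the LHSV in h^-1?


LHSV = volumetric feed rate / catalyst volume
= 1944 L/h / 340 L
= 5.718 h^-1

5.718 h^-1


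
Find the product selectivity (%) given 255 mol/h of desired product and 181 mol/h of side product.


Selectivity = desired / (desired + undesired) * 100
Total products = 255 + 181 = 436 mol/h
S = 255 / 436 * 100
= 0.5849 * 100
= 58.49 %

58.49 %


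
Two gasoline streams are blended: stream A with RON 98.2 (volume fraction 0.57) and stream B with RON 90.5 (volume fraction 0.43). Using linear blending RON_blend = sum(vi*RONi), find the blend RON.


Linear blending: RON_blend = sum(vi * RONi)
Contribution 1: 0.57 * 98.2 = 55.974
Contribution 2: 0.43 * 90.5 = 38.915
RON_blend = 55.974 + 38.915 = 94.889

94.889


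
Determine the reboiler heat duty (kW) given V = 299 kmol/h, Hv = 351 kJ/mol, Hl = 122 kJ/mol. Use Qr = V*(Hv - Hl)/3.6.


Qr = 299 * (351 - 122) / 3.6 = 299 * 229 / 3.6 = 19020

19020 kW


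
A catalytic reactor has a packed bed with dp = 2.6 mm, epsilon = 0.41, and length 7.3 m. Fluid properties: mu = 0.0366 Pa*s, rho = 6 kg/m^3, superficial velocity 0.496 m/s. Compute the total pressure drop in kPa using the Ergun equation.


dp = 2.6 mm = 0.0026 m
Viscous term = 150*0.0366*0.496*(1-0.41)^2 / (0.0026^2*0.41^3) = 2034510
Inertial term = 1.75*6*0.496^2*(1-0.41) / (0.0026*0.41^3) = 8505.11
dP/L = 2034510 + 8505.11 = 2043020 Pa/m
dP = 2043020 * 7.3 / 1000 = 14910 kPa

14910 kPa


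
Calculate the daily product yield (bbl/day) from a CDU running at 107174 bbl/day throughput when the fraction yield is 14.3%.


Crude throughput = 107174 bbl/day
Fraction yield = 14.3%
yield = throughput * fraction / 100
yield = 107174 * 14.3 / 100 = 15325.882

15325.882 bbl/day


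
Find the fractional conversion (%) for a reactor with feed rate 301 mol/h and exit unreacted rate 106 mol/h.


X = (F_in - F_out) / F_in * 100
Moles reacted = 301 - 106 = 195
X = 195 / 301 * 100
= 0.6478 * 100
= 64.78 %

64.78 %


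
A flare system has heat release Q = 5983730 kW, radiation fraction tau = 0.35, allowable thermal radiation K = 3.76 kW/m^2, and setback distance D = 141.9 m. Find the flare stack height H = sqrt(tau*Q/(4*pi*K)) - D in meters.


tau*Q/(4*pi*K) = 0.35 * 5983730 / (4 * pi * 3.76) = 44324.3
sqrt(44324.3) = 210.533
H = 210.533 - 141.9 = 68.63

68.63 m


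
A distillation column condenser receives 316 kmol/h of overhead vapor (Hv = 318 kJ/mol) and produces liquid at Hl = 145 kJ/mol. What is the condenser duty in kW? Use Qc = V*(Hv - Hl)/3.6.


Qc = 316 * (318 - 145) / 3.6 = 316 * 173 / 3.6 = 15190

15190 kW


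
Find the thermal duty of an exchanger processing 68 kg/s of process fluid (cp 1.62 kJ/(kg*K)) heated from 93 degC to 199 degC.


Q = m_dot * cp * delta_T
delta_T = 199 - 93 = 106 K
Q = 68 * 1.62 * 106
= 110.16 * 106
= 11676.96 kW

11676.96 kW


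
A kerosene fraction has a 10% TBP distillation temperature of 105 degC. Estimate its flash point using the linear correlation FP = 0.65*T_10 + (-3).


FP = 0.65 * 105 + (-3) = 65.25

65.25 degC


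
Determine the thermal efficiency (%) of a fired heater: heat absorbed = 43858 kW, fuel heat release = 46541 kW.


Furnace efficiency = Q_absorbed / Q_fuel * 100
= 43858 / 46541 * 100 = 94.24

94.24 %


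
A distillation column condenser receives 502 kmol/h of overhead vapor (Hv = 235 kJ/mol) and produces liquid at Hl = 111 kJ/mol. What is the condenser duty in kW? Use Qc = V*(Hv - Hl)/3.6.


Qc = 502 * (235 - 111) / 3.6 = 502 * 124 / 3.6 = 17290

17290 kW


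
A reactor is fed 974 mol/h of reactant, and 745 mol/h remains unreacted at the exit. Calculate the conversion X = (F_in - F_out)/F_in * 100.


X = (F_in - F_out) / F_in * 100
Moles reacted = 974 - 745 = 229
X = 229 / 974 * 100
= 0.2351 * 100
= 23.51 %

23.51 %


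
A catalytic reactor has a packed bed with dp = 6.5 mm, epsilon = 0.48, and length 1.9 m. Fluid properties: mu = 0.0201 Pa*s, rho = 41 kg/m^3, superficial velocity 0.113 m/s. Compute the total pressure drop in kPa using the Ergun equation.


dp = 6.5 mm = 0.0065 m
Viscous term = 150*0.0201*0.113*(1-0.48)^2 / (0.0065^2*0.48^3) = 19716.1
Inertial term = 1.75*41*0.113^2*(1-0.48) / (0.0065*0.48^3) = 662.743
dP/L = 19716.1 + 662.743 = 20378.8 Pa/m
dP = 20378.8 * 1.9 / 1000 = 38.72 kPa

38.72 kPa


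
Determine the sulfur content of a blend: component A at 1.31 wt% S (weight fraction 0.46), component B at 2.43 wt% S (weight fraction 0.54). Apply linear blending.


Linear sulfur blending: S_blend = x1*S1 + x2*S2
Contribution 1: 0.46 * 1.31 = 0.6026 wt%
Contribution 2: 0.54 * 2.43 = 1.3122 wt%
S_blend = 0.6026 + 1.3122 = 1.9148

1.9148 wt%


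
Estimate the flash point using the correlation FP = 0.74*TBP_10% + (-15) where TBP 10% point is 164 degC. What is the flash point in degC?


FP = 0.74 * 164 + (-15) = 106.36

106.36 degC


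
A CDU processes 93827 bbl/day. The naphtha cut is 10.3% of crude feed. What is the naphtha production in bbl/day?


Crude throughput = 93827 bbl/day
Fraction yield = 10.3%
yield = throughput * fraction / 100
yield = 93827 * 10.3 / 100 = 9664.181

9664.181 bbl/day


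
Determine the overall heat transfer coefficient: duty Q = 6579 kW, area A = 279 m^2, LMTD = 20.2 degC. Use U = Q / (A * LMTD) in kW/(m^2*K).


From Q = U*A*LMTD, U = Q / (A * LMTD)
U = 6579 / (279 * 20.2) = 6579 / 5635.8 = 1.167

1.167 kW/(m^2*K)


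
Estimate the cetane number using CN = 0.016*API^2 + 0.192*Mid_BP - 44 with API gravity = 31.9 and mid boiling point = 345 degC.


CN = 0.016 * 31.9^2 + 0.192 * 345 - 44
CN = 16.28176 + 66.24 - 44 = 38.52176

38.52176


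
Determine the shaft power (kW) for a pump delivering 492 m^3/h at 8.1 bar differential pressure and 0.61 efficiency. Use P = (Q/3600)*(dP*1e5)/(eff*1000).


Q = 492 / 3600 = 0.136667 m^3/s
P = 0.136667 * (8.1 * 1e5) / 0.61 / 1000 = 181.5

181.5 kW


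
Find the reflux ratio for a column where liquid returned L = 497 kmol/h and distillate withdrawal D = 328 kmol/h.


Reflux ratio definition: R = L / D (liquid returned / distillate withdrawn)
L = 497 kmol/h, D = 328 kmol/h
R = 497 / 328 = 1.515

1.515


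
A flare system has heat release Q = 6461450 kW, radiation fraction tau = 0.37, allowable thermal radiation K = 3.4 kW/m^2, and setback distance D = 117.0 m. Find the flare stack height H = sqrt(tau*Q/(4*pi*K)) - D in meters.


tau*Q/(4*pi*K) = 0.37 * 6461450 / (4 * pi * 3.4) = 55955.5
sqrt(55955.5) = 236.549
H = 236.549 - 117.0 = 119.5

119.5 m


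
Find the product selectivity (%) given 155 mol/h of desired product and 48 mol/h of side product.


Selectivity = desired / (desired + undesired) * 100
Total products = 155 + 48 = 203 mol/h
S = 155 / 203 * 100
= 0.7635 * 100
= 76.35 %

76.35 %


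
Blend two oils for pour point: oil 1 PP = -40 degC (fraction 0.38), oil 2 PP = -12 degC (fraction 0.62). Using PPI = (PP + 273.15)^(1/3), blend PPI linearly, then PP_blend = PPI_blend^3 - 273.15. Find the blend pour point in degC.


PPI_1 = (-40 + 273.15)^(1/3) = 6.15477
PPI_2 = (-12 + 273.15)^(1/3) = 6.391901
PPI_blend = 0.38 * 6.15477 + 0.62 * 6.391901 = 6.301791
PP_blend = 6.301791^3 - 273.15 = 250.2603 - 273.15 = -22.89

-22.89 degC


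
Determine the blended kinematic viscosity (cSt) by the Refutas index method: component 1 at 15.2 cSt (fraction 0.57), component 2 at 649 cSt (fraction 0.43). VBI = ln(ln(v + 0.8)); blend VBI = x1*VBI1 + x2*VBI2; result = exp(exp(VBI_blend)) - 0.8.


Refutas method: VBN_i = 14.534*ln(ln(visc_i + 0.8)) + 10.975, blended linearly by mass fraction; since VBN is linear in VBI_i = ln(ln(visc_i + 0.8)) and the fractions sum to 1, blend VBI directly: visc = exp(exp(VBI_blend)) - 0.8
VBI_1 = ln(ln(15.2 + 0.8)) = 1.01978
VBI_2 = ln(ln(649 + 0.8)) = 1.86821
VBI_blend = 0.57 * 1.01978 + 0.43 * 1.86821 = 1.3846
visc_blend = exp(exp(1.3846)) - 0.8 = 53.43

53.43 cSt


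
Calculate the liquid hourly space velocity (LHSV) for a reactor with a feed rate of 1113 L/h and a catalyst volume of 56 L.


LHSV = volumetric feed rate / catalyst volume
= 1113 L/h / 56 L
= 19.88 h^-1

19.88 h^-1


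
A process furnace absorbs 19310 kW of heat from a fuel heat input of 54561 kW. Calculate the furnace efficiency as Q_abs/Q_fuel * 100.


Furnace efficiency = Q_absorbed / Q_fuel * 100
= 19310 / 54561 * 100 = 35.39

35.39 %


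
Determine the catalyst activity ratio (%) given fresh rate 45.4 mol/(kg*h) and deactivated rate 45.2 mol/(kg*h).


Activity (%) = (rate_used / rate_fresh) * 100
rate_used = 45.2, rate_fresh = 45.4
= (45.2 / 45.4) * 100
= 0.9956 * 100 = 99.56

99.56 %
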